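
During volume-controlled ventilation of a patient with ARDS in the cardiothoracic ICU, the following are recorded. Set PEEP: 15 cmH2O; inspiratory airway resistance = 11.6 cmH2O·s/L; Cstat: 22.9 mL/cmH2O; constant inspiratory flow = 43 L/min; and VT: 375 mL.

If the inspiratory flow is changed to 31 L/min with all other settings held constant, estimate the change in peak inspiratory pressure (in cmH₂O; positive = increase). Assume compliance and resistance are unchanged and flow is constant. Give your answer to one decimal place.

Flow: 43 L/min ÷ 60 = 0.7167 L/s.
New flow: 31 L/min ÷ 60 = 0.5167 L/s.
PIP = Vt/C + R·V̇ + PEEP (constant-flow equation of motion).
Only the resistive term changes: ΔPIP = R × ΔV̇ = 11.6 × (0.5167 − 0.7167) = 11.6 × -0.2 = -2.32 cmH2O.

-2.3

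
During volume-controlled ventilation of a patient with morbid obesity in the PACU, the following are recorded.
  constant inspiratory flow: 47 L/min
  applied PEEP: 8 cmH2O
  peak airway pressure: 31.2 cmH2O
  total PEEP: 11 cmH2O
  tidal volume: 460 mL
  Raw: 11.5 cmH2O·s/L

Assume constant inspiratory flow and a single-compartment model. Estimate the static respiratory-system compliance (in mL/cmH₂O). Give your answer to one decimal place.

Flow: 47 L/min ÷ 60 = 0.7833 L/s.
Total PEEP = 11 cmH2O (set 8 + intrinsic 3); this is the baseline alveolar pressure.
Equation of motion (constant flow): PIP = Vt/C + R·V̇ + PEEP.
Vt/C = PIP − R·V̇ − PEEP = 31.2 − 11.5×0.7833 − 11 = 31.2 − 9.008 − 11 = 11.192 cmH2O.
C = Vt / 11.192 = 460 / 11.192 = 41.101 mL/cmH2O.

41.1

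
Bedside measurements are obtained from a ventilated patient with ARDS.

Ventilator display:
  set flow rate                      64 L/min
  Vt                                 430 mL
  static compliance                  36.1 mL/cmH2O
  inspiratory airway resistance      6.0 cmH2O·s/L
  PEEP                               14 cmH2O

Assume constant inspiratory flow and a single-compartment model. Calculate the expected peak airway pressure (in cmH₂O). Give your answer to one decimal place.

Flow: 64 L/min ÷ 60 = 1.0667 L/s.
Equation of motion (constant flow): PIP = Vt/C + R·V̇ + PEEP.
PIP = 430/36.1 + 6.0×1.0667 + 14 = 11.911 + 6.4 + 14 = 32.311 cmH2O.

32.3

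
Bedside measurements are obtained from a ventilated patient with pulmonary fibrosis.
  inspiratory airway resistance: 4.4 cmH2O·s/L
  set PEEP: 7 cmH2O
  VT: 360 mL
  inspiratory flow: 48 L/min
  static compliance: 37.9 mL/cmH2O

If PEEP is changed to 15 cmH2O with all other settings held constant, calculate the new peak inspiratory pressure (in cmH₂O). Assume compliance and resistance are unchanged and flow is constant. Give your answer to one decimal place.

Flow: 48 L/min ÷ 60 = 0.8 L/s.
PIP = Vt/C + R·V̇ + PEEP (constant-flow equation of motion).
Only the baseline term changes: ΔPIP = ΔPEEP = 15 − 7 = 8.0 cmH2O.
Original PIP = 360/37.9 + 4.4×0.8 + 7 = 20.019 cmH2O; new PIP = 20.019 + (8.0) = 28.019 cmH2O.

28.0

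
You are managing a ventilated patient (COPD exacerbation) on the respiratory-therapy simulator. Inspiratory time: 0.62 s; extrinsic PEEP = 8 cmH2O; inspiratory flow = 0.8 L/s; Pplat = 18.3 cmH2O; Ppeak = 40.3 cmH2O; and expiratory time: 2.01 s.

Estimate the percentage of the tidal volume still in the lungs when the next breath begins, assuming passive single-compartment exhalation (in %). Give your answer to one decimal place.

21.9

Vt = flow × Ti = 0.8 L/s × 0.62 s × 1000 mL/L = 496.0 mL.
R = (PIP − Pplat)/V̇ = (40.3 − 18.3) / 0.8 = 22.0/0.8 = 27.5 cmH2O·s/L.
C = Vt/(Pplat − PEEP) = 496.0 / (18.3 − 8) = 496.0/10.3 = 48.155 mL/cmH2O.
τ = R × C = 27.5 × 0.04816 L/cmH2O = 1.324 s.
Fraction remaining at end-expiration = e^(−Te/τ) = e^(−2.01/1.324) = 0.2191 → 21.91%.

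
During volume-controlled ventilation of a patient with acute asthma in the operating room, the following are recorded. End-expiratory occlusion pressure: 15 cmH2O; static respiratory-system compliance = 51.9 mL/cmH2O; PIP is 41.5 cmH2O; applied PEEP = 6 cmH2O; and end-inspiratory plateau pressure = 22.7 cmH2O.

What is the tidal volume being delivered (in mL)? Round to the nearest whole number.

400

End-expiratory occlusion gives total PEEP = 15 cmH2O (intrinsic PEEP = 15 − 6 = 9). Use total PEEP for the elastic gradient.
Vt = Cstat × (Pplat − PEEPtotal) = 51.9 × (22.7 − 15) = 51.9 × 7.7 = 399.63 mL.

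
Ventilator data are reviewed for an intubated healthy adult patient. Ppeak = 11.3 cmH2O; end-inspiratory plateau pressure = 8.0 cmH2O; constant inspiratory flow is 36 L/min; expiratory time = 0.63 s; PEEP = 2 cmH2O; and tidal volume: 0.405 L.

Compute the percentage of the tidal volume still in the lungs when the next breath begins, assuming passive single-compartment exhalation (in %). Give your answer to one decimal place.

18.3

Flow: 36 L/min ÷ 60 = 0.6 L/s.
R = (PIP − Pplat)/V̇ = (11.3 − 8.0) / 0.6 = 3.3/0.6 = 5.5 cmH2O·s/L.
C = Vt/(Pplat − PEEP) = 405.0 / (8.0 − 2) = 405.0/6.0 = 67.5 mL/cmH2O.
τ = R × C = 5.5 × 0.0675 L/cmH2O = 0.3713 s.
Fraction remaining at end-expiration = e^(−Te/τ) = e^(−0.63/0.3713) = 0.1833 → 18.33%.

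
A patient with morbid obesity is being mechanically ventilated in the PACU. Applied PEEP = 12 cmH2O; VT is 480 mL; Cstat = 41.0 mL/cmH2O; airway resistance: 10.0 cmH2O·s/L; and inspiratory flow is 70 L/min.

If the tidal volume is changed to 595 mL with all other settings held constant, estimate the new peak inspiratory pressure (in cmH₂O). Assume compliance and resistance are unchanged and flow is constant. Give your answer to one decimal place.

Flow: 70 L/min ÷ 60 = 1.1667 L/s.
PIP = Vt/C + R·V̇ + PEEP (constant-flow equation of motion).
Only the elastic term changes: ΔPIP = ΔVt / C = (595 − 480) / 41.0 = 2.805 cmH2O.
Original PIP = 480/41.0 + 10.0×1.1667 + 12 = 35.374 cmH2O; new PIP = 35.374 + (2.805) = 38.179 cmH2O.

38.2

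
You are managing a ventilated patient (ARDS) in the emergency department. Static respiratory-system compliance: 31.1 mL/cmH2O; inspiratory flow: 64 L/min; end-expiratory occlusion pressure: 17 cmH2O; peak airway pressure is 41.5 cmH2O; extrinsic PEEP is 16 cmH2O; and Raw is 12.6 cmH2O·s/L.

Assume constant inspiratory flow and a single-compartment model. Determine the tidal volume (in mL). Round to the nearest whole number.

Flow: 64 L/min ÷ 60 = 1.0667 L/s.
Total PEEP = 17 cmH2O (set 16 + intrinsic 1); this is the baseline alveolar pressure.
Equation of motion (constant flow): PIP = Vt/C + R·V̇ + PEEP.
Vt/C = PIP − R·V̇ − PEEP = 41.5 − 13.44 − 17 = 11.06 cmH2O.
Vt = C × 11.06 = 31.1 × 11.06 = 343.97 mL.

344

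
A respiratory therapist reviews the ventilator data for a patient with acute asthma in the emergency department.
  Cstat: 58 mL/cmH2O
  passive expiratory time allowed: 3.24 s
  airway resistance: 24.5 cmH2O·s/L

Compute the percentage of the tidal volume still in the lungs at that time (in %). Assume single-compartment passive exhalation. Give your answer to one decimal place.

10.2

τ = R × C = 24.5 × 58 mL/cmH2O = 24.5 × 0.058 L/cmH2O = 1.421 s.
Passive exhalation: V(t)/V₀ = e^(−t/τ) = e^(−3.24/1.421) = 0.1023.
Fraction remaining = 0.1023 → 10.23%.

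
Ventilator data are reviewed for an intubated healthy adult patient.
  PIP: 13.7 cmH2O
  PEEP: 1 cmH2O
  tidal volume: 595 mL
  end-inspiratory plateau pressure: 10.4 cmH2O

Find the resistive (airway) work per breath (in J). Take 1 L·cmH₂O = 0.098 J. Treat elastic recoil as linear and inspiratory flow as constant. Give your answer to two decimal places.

0.19

With constant inspiratory flow the resistive pressure is constant at PIP − Pplat = 13.7 − 10.4 = 3.3 cmH2O, so resistive work = 3.3 × 0.595 = 1.964 L·cmH2O.
× 0.098 J/(L·cmH2O) → 0.1925 J.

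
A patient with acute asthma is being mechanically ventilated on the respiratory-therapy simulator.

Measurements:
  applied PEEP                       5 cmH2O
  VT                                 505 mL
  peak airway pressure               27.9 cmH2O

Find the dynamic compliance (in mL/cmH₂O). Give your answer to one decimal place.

22.1

Dynamic compliance = Vt / (PIP − PEEP) = 505 / (27.9 − 5) = 505 / 22.9 = 22.052 mL/cmH2O.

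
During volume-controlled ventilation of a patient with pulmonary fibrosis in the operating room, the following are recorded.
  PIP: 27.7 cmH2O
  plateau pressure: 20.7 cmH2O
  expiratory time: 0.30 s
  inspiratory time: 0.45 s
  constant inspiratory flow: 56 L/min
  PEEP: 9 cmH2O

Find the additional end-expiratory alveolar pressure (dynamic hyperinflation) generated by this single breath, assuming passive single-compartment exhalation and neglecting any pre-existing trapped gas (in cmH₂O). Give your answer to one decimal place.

3.8

Flow: 56 L/min ÷ 60 = 0.9333 L/s.
Vt = flow × Ti = 0.9333 L/s × 0.45 s × 1000 mL/L = 419.99 mL.
R = (PIP − Pplat)/V̇ = (27.7 − 20.7) / 0.9333 = 7.0/0.9333 = 7.5 cmH2O·s/L.
C = Vt/(Pplat − PEEP) = 419.99 / (20.7 − 9) = 419.99/11.7 = 35.897 mL/cmH2O.
τ = R × C = 7.5 × 0.0359 L/cmH2O = 0.2693 s.
Fraction remaining = e^(−Te/τ) = e^(−0.30/0.2693) = 0.3282; trapped volume = 419.99 × 0.3282 = 137.84 mL.
Additional alveolar pressure from trapping ≈ V_trapped / C = 137.84 / 35.897 = 3.84 cmH2O.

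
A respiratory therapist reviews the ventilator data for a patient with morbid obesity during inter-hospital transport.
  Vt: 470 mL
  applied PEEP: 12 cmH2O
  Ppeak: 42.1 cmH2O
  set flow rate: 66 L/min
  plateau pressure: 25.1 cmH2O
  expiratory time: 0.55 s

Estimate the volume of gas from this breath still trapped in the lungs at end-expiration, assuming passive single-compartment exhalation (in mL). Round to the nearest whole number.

174

Flow: 66 L/min ÷ 60 = 1.1 L/s.
R = (PIP − Pplat)/V̇ = (42.1 − 25.1) / 1.1 = 17.0/1.1 = 15.455 cmH2O·s/L.
C = Vt/(Pplat − PEEP) = 470.0 / (25.1 − 12) = 470.0/13.1 = 35.878 mL/cmH2O.
τ = R × C = 15.455 × 0.03588 L/cmH2O = 0.5545 s.
Fraction remaining = e^(−Te/τ) = e^(−0.55/0.5545) = 0.3709.
Trapped volume = 470.0 × 0.3709 = 174.32 mL.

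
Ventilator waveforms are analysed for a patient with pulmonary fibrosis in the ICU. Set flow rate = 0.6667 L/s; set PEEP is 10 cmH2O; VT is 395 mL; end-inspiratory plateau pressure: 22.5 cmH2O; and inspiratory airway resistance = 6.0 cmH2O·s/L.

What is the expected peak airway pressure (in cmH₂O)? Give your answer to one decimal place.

26.5

PIP = Pplat + Raw × flow = 22.5 + 6.0 × 0.6667 = 22.5 + 4.0 = 26.5 cmH2O.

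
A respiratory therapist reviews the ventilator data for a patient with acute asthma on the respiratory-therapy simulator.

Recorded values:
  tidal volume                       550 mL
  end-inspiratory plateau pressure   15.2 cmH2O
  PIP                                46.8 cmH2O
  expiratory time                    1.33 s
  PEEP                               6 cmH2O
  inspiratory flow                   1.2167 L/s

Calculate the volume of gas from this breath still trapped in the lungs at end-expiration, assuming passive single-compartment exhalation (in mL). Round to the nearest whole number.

234

R = (PIP − Pplat)/V̇ = (46.8 − 15.2) / 1.2167 = 31.6/1.2167 = 25.972 cmH2O·s/L.
C = Vt/(Pplat − PEEP) = 550.0 / (15.2 − 6) = 550.0/9.2 = 59.783 mL/cmH2O.
τ = R × C = 25.972 × 0.05978 L/cmH2O = 1.553 s.
Fraction remaining = e^(−Te/τ) = e^(−1.33/1.553) = 0.4247.
Trapped volume = 550.0 × 0.4247 = 233.59 mL.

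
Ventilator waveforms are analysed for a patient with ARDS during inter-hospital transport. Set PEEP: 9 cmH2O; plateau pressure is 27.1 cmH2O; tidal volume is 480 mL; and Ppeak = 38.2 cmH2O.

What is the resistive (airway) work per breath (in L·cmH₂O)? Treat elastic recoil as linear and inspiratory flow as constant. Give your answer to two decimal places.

With constant inspiratory flow the resistive pressure is constant at PIP − Pplat = 38.2 − 27.1 = 11.1 cmH2O, so resistive work = 11.1 × 0.480 = 5.328 L·cmH2O.

5.33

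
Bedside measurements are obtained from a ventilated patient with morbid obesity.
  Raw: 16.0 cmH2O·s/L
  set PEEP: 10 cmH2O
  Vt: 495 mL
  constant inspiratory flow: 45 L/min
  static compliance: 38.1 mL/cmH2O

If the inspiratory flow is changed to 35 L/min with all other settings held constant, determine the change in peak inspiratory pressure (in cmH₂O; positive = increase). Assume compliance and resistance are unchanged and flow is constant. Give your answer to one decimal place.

Flow: 45 L/min ÷ 60 = 0.75 L/s.
New flow: 35 L/min ÷ 60 = 0.5833 L/s.
PIP = Vt/C + R·V̇ + PEEP (constant-flow equation of motion).
Only the resistive term changes: ΔPIP = R × ΔV̇ = 16.0 × (0.5833 − 0.75) = 16.0 × -0.1667 = -2.667 cmH2O.

-2.7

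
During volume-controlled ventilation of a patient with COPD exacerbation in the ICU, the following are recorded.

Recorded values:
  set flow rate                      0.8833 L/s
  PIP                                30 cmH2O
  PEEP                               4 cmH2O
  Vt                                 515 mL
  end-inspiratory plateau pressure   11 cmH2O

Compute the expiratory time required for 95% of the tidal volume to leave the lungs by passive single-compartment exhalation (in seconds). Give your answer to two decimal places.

4.74

R = (PIP − Pplat)/V̇ = (30 − 11) / 0.8833 = 19.0/0.8833 = 21.51 cmH2O·s/L.
C = Vt/(Pplat − PEEP) = 515.0 / (11 − 4) = 515.0/7.0 = 73.571 mL/cmH2O.
τ = R × C = 21.51 × 0.07357 L/cmH2O = 1.582 s.
t = −τ·ln(1 − 0.95) = −1.582·ln(0.05) = 4.739 s.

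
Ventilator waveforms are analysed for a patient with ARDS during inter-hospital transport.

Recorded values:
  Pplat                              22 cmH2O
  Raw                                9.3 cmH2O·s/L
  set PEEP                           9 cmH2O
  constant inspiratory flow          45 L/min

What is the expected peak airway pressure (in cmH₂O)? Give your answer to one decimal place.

Flow: 45 L/min ÷ 60 = 0.75 L/s.
PIP = Pplat + Raw × flow = 22 + 9.3 × 0.75 = 22 + 6.975 = 28.975 cmH2O.

29.0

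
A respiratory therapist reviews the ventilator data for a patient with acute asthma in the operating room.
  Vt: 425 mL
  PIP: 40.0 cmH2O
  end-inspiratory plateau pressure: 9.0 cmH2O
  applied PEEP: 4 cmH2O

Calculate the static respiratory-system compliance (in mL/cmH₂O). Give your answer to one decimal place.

85.0

Cstat = Vt / (Pplat − PEEP) = 425 / (9.0 − 4) = 425 / 5.0 = 85.0 mL/cmH2O.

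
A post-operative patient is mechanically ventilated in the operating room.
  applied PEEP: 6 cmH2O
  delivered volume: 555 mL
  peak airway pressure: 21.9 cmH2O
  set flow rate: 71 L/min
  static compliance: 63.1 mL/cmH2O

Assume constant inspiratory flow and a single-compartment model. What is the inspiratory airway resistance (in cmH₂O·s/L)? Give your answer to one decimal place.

Flow: 71 L/min ÷ 60 = 1.1833 L/s.
Equation of motion (constant flow): PIP = Vt/C + R·V̇ + PEEP.
R·V̇ = PIP − Vt/C − PEEP = 21.9 − 555/63.1 − 6 = 21.9 − 8.796 − 6 = 7.104 cmH2O.
R = 7.104 / 1.1833 = 6.004 cmH2O·s/L.

6.0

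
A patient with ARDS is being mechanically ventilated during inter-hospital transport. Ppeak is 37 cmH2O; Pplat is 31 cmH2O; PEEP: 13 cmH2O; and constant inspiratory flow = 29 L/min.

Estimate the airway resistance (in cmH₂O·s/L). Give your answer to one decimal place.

12.4

Flow: 29 L/min ÷ 60 = 0.4833 L/s.
Raw = (PIP − Pplat) / flow = (37 − 31) / 0.4833 = 6.0 / 0.4833 = 12.415 cmH2O·s/L.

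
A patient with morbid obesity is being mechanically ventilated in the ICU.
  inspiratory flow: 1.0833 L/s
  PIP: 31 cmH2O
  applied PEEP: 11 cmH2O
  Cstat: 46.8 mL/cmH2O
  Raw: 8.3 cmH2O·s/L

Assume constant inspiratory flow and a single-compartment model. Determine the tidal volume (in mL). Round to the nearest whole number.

515

Equation of motion (constant flow): PIP = Vt/C + R·V̇ + PEEP.
Vt/C = PIP − R·V̇ − PEEP = 31 − 8.991 − 11 = 11.009 cmH2O.
Vt = C × 11.009 = 46.8 × 11.009 = 515.22 mL.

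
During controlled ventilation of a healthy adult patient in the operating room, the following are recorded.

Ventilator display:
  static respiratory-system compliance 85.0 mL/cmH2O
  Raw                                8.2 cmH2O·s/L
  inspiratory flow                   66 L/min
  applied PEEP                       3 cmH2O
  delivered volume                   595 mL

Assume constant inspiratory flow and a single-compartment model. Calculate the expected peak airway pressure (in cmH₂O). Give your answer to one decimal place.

Flow: 66 L/min ÷ 60 = 1.1 L/s.
Equation of motion (constant flow): PIP = Vt/C + R·V̇ + PEEP.
PIP = 595/85.0 + 8.2×1.1 + 3 = 7.0 + 9.02 + 3 = 19.02 cmH2O.

19.0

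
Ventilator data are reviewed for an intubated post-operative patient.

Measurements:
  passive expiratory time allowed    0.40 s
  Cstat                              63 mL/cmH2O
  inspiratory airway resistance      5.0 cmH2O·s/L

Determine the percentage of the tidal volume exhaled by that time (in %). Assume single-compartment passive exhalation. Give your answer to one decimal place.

τ = R × C = 5.0 × 63 mL/cmH2O = 5.0 × 0.063 L/cmH2O = 0.315 s.
Passive exhalation: V(t)/V₀ = e^(−t/τ) = e^(−0.40/0.315) = 0.2809.
Fraction exhaled = 1 − 0.2809 = 0.7191 → 71.91%.

71.9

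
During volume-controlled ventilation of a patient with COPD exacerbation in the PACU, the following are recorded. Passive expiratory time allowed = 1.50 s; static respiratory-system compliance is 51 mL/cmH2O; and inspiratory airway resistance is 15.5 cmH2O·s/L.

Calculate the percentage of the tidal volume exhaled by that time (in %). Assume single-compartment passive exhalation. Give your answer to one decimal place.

85.0

τ = R × C = 15.5 × 51 mL/cmH2O = 15.5 × 0.051 L/cmH2O = 0.7905 s.
Passive exhalation: V(t)/V₀ = e^(−t/τ) = e^(−1.50/0.7905) = 0.1499.
Fraction exhaled = 1 − 0.1499 = 0.8501 → 85.01%.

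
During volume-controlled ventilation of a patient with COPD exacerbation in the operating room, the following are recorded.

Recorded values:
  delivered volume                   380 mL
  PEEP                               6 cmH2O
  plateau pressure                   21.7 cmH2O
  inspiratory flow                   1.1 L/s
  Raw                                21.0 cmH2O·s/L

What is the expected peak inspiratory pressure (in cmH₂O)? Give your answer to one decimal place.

PIP = Pplat + Raw × flow = 21.7 + 21.0 × 1.1 = 21.7 + 23.1 = 44.8 cmH2O.

44.8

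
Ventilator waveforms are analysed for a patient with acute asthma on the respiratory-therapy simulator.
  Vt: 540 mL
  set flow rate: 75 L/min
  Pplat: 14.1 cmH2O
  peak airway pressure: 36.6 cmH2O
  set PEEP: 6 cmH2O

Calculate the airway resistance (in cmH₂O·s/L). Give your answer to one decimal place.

Flow: 75 L/min ÷ 60 = 1.25 L/s.
Raw = (PIP − Pplat) / flow = (36.6 − 14.1) / 1.25 = 22.5 / 1.25 = 18.0 cmH2O·s/L.

18.0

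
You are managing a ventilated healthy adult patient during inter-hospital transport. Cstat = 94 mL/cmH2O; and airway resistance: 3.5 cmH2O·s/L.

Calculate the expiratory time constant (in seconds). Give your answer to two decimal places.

τ = R × C = 3.5 × 94 mL/cmH2O = 3.5 × 0.094 L/cmH2O = 0.329 s.

0.33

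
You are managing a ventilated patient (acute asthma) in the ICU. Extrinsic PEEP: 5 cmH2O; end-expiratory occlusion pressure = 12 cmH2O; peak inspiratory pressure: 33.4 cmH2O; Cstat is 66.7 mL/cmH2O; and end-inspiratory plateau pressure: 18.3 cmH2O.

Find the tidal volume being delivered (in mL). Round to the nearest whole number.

End-expiratory occlusion gives total PEEP = 12 cmH2O (intrinsic PEEP = 12 − 5 = 7). Use total PEEP for the elastic gradient.
Vt = Cstat × (Pplat − PEEPtotal) = 66.7 × (18.3 − 12) = 66.7 × 6.3 = 420.21 mL.

420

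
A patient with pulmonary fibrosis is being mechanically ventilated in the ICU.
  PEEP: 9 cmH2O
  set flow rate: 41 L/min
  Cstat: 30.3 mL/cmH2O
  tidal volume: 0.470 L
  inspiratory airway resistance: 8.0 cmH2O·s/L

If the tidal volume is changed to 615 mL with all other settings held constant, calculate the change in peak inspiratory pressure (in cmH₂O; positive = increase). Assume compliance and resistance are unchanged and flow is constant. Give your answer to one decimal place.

PIP = Vt/C + R·V̇ + PEEP (constant-flow equation of motion).
Only the elastic term changes: ΔPIP = ΔVt / C = (615 − 470) / 30.3 = 4.785 cmH2O.

4.8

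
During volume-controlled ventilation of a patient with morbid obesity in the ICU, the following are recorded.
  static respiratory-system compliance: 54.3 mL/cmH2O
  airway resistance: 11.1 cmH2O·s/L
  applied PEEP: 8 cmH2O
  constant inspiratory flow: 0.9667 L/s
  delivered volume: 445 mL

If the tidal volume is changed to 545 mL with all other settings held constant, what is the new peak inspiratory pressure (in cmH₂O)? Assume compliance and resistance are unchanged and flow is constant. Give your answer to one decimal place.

28.8

PIP = Vt/C + R·V̇ + PEEP (constant-flow equation of motion).
Only the elastic term changes: ΔPIP = ΔVt / C = (545 − 445) / 54.3 = 1.842 cmH2O.
Original PIP = 445/54.3 + 11.1×0.9667 + 8 = 26.926 cmH2O; new PIP = 26.926 + (1.842) = 28.768 cmH2O.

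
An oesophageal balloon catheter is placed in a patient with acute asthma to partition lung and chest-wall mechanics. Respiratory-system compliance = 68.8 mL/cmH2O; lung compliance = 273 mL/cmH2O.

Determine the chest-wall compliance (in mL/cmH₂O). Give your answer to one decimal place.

1/Ccw = 1/Crs − 1/CL.
1/Ccw = 1/68.8 − 1/273 = 0.01087.
Ccw = 91.996 mL/cmH2O.

92.0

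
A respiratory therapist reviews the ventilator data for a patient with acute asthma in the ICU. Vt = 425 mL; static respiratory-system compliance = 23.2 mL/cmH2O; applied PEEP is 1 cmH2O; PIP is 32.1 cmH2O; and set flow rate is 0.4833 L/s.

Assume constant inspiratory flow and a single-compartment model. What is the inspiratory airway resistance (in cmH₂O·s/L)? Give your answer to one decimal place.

26.4

Equation of motion (constant flow): PIP = Vt/C + R·V̇ + PEEP.
R·V̇ = PIP − Vt/C − PEEP = 32.1 − 425/23.2 − 1 = 32.1 − 18.319 − 1 = 12.781 cmH2O.
R = 12.781 / 0.4833 = 26.445 cmH2O·s/L.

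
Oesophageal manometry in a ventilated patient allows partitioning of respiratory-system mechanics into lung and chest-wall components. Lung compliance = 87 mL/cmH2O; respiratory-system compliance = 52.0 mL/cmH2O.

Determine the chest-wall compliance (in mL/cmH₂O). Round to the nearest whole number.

1/Ccw = 1/Crs − 1/CL.
1/Ccw = 1/52.0 − 1/87 = 0.007737.
Ccw = 129.25 mL/cmH2O.

129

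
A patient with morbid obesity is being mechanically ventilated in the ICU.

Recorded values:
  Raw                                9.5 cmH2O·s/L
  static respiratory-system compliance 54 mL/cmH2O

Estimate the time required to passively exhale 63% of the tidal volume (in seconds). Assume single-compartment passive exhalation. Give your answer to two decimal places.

τ = R × C = 9.5 × 54 mL/cmH2O = 9.5 × 0.054 L/cmH2O = 0.513 s.
Exhaled fraction f = 1 − e^(−t/τ) → t = −τ·ln(1 − f) = −0.513·ln(0.37) = 0.5101 s.

0.51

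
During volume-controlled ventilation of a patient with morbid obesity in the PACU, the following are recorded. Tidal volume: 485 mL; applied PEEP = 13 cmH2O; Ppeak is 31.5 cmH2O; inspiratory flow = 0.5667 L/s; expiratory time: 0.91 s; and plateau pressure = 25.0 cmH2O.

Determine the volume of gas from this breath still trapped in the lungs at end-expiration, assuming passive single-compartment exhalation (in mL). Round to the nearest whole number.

R = (PIP − Pplat)/V̇ = (31.5 − 25.0) / 0.5667 = 6.5/0.5667 = 11.47 cmH2O·s/L.
C = Vt/(Pplat − PEEP) = 485.0 / (25.0 − 13) = 485.0/12.0 = 40.417 mL/cmH2O.
τ = R × C = 11.47 × 0.04042 L/cmH2O = 0.4636 s.
Fraction remaining = e^(−Te/τ) = e^(−0.91/0.4636) = 0.1405.
Trapped volume = 485.0 × 0.1405 = 68.143 mL.

68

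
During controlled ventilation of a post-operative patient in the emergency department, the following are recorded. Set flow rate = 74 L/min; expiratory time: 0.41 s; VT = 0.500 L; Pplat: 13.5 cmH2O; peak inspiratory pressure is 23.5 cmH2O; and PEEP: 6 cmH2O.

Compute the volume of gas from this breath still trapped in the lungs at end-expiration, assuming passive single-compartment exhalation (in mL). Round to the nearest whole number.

Flow: 74 L/min ÷ 60 = 1.2333 L/s.
R = (PIP − Pplat)/V̇ = (23.5 − 13.5) / 1.2333 = 10.0/1.2333 = 8.108 cmH2O·s/L.
C = Vt/(Pplat − PEEP) = 500.0 / (13.5 − 6) = 500.0/7.5 = 66.667 mL/cmH2O.
τ = R × C = 8.108 × 0.06667 L/cmH2O = 0.5406 s.
Fraction remaining = e^(−Te/τ) = e^(−0.41/0.5406) = 0.4684.
Trapped volume = 500.0 × 0.4684 = 234.2 mL.

234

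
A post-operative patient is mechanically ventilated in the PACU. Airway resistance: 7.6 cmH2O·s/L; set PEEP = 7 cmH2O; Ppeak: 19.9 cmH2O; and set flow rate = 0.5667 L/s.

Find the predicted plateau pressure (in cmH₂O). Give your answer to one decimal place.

Pplat = PIP − Raw × flow = 19.9 − 7.6 × 0.5667 = 19.9 − 4.307 = 15.593 cmH2O.

15.6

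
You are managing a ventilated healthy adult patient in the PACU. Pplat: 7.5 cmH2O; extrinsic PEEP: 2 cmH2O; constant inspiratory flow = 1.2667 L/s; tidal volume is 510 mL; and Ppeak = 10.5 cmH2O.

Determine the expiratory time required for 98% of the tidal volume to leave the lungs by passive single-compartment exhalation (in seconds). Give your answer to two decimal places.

R = (PIP − Pplat)/V̇ = (10.5 − 7.5) / 1.2667 = 3.0/1.2667 = 2.368 cmH2O·s/L.
C = Vt/(Pplat − PEEP) = 510.0 / (7.5 − 2) = 510.0/5.5 = 92.727 mL/cmH2O.
τ = R × C = 2.368 × 0.09273 L/cmH2O = 0.2196 s.
t = −τ·ln(1 − 0.98) = −0.2196·ln(0.02) = 0.8591 s.

0.86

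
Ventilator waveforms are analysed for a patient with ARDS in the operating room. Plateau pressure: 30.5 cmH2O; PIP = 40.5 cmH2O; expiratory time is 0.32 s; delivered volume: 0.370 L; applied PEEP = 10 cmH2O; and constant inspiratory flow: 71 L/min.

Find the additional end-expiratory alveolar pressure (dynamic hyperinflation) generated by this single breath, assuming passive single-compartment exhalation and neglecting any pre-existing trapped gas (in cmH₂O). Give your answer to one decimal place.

2.5

Flow: 71 L/min ÷ 60 = 1.1833 L/s.
R = (PIP − Pplat)/V̇ = (40.5 − 30.5) / 1.1833 = 10.0/1.1833 = 8.451 cmH2O·s/L.
C = Vt/(Pplat − PEEP) = 370.0 / (30.5 − 10) = 370.0/20.5 = 18.049 mL/cmH2O.
τ = R × C = 8.451 × 0.01805 L/cmH2O = 0.1525 s.
Fraction remaining = e^(−Te/τ) = e^(−0.32/0.1525) = 0.1227; trapped volume = 370.0 × 0.1227 = 45.399 mL.
Additional alveolar pressure from trapping ≈ V_trapped / C = 45.399 / 18.049 = 2.515 cmH2O.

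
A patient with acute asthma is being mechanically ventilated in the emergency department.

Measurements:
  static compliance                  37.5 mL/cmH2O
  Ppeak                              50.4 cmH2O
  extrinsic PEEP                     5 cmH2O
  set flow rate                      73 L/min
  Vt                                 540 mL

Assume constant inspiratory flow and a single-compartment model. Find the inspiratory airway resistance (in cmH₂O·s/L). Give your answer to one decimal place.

Flow: 73 L/min ÷ 60 = 1.2167 L/s.
Equation of motion (constant flow): PIP = Vt/C + R·V̇ + PEEP.
R·V̇ = PIP − Vt/C − PEEP = 50.4 − 540/37.5 − 5 = 50.4 − 14.4 − 5 = 31.0 cmH2O.
R = 31.0 / 1.2167 = 25.479 cmH2O·s/L.

25.5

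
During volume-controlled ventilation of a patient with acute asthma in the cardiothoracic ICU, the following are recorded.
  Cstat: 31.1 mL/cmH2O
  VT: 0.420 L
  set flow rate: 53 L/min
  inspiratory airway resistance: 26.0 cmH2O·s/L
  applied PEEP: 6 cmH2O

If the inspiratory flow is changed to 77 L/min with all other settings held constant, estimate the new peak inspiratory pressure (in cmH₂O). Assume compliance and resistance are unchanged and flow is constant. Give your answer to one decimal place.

Flow: 53 L/min ÷ 60 = 0.8833 L/s.
New flow: 77 L/min ÷ 60 = 1.2833 L/s.
PIP = Vt/C + R·V̇ + PEEP (constant-flow equation of motion).
Only the resistive term changes: ΔPIP = R × ΔV̇ = 26.0 × (1.2833 − 0.8833) = 26.0 × 0.4 = 10.4 cmH2O.
Original PIP = 420/31.1 + 26.0×0.8833 + 6 = 42.471 cmH2O; new PIP = 42.471 + (10.4) = 52.871 cmH2O.

52.9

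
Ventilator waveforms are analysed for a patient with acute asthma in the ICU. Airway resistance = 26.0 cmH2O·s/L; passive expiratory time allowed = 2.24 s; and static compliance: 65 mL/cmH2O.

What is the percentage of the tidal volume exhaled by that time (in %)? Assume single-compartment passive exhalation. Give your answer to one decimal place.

73.4

τ = R × C = 26.0 × 65 mL/cmH2O = 26.0 × 0.065 L/cmH2O = 1.69 s.
Passive exhalation: V(t)/V₀ = e^(−t/τ) = e^(−2.24/1.69) = 0.2657.
Fraction exhaled = 1 − 0.2657 = 0.7343 → 73.43%.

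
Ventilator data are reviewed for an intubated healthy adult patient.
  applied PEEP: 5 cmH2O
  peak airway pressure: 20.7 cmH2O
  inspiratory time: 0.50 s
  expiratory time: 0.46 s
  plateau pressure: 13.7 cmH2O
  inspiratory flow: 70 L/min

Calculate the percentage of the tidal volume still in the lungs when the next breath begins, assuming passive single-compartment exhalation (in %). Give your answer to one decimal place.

Flow: 70 L/min ÷ 60 = 1.1667 L/s.
Vt = flow × Ti = 1.1667 L/s × 0.50 s × 1000 mL/L = 583.35 mL.
R = (PIP − Pplat)/V̇ = (20.7 − 13.7) / 1.1667 = 7.0/1.1667 = 6.0 cmH2O·s/L.
C = Vt/(Pplat − PEEP) = 583.35 / (13.7 − 5) = 583.35/8.7 = 67.052 mL/cmH2O.
τ = R × C = 6.0 × 0.06705 L/cmH2O = 0.4023 s.
Fraction remaining at end-expiration = e^(−Te/τ) = e^(−0.46/0.4023) = 0.3187 → 31.87%.

31.9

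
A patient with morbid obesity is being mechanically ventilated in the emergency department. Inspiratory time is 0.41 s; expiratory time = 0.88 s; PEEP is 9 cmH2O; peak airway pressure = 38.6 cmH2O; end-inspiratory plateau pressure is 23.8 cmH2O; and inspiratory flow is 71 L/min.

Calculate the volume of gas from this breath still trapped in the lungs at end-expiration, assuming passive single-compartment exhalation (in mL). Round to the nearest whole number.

Flow: 71 L/min ÷ 60 = 1.1833 L/s.
Vt = flow × Ti = 1.1833 L/s × 0.41 s × 1000 mL/L = 485.15 mL.
R = (PIP − Pplat)/V̇ = (38.6 − 23.8) / 1.1833 = 14.8/1.1833 = 12.507 cmH2O·s/L.
C = Vt/(Pplat − PEEP) = 485.15 / (23.8 − 9) = 485.15/14.8 = 32.78 mL/cmH2O.
τ = R × C = 12.507 × 0.03278 L/cmH2O = 0.41 s.
Fraction remaining = e^(−Te/τ) = e^(−0.88/0.41) = 0.1169.
Trapped volume = 485.15 × 0.1169 = 56.714 mL.

57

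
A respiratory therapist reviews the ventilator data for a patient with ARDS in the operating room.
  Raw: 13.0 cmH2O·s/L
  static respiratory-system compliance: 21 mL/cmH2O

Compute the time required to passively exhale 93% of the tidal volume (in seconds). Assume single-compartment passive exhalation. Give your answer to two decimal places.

τ = R × C = 13.0 × 21 mL/cmH2O = 13.0 × 0.021 L/cmH2O = 0.273 s.
Exhaled fraction f = 1 − e^(−t/τ) → t = −τ·ln(1 − f) = −0.273·ln(0.07) = 0.726 s.

0.73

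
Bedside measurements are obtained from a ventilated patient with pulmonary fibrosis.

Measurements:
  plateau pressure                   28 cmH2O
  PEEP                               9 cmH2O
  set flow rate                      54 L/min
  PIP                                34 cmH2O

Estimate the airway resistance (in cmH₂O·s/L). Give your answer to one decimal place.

6.7

Flow: 54 L/min ÷ 60 = 0.9 L/s.
Raw = (PIP − Pplat) / flow = (34 − 28) / 0.9 = 6.0 / 0.9 = 6.667 cmH2O·s/L.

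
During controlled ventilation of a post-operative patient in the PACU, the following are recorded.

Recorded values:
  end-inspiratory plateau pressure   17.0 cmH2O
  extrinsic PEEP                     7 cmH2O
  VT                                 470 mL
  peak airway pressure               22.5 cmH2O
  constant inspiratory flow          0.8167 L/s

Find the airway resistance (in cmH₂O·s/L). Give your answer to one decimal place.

6.7

Raw = (PIP − Pplat) / flow = (22.5 − 17.0) / 0.8167 = 5.5 / 0.8167 = 6.734 cmH2O·s/L.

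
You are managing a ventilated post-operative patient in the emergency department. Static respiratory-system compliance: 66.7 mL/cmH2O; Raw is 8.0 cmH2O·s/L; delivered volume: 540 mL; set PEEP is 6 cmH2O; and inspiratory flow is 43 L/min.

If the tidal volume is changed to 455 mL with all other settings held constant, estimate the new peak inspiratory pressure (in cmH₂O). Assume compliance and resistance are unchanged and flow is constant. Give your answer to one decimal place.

18.6

Flow: 43 L/min ÷ 60 = 0.7167 L/s.
PIP = Vt/C + R·V̇ + PEEP (constant-flow equation of motion).
Only the elastic term changes: ΔPIP = ΔVt / C = (455 − 540) / 66.7 = -1.274 cmH2O.
Original PIP = 540/66.7 + 8.0×0.7167 + 6 = 19.83 cmH2O; new PIP = 19.83 + (-1.274) = 18.556 cmH2O.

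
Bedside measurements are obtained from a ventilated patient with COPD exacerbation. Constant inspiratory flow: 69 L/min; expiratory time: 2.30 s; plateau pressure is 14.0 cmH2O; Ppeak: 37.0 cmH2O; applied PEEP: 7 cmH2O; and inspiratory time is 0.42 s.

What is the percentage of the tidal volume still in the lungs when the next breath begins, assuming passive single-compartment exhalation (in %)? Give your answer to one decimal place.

Flow: 69 L/min ÷ 60 = 1.15 L/s.
Vt = flow × Ti = 1.15 L/s × 0.42 s × 1000 mL/L = 483.0 mL.
R = (PIP − Pplat)/V̇ = (37.0 − 14.0) / 1.15 = 23.0/1.15 = 20.0 cmH2O·s/L.
C = Vt/(Pplat − PEEP) = 483.0 / (14.0 − 7) = 483.0/7.0 = 69.0 mL/cmH2O.
τ = R × C = 20.0 × 0.069 L/cmH2O = 1.38 s.
Fraction remaining at end-expiration = e^(−Te/τ) = e^(−2.30/1.38) = 0.1889 → 18.89%.

18.9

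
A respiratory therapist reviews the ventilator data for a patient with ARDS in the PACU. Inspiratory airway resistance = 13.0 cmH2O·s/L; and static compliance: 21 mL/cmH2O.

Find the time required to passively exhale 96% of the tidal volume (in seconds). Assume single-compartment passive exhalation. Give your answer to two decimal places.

0.88

τ = R × C = 13.0 × 21 mL/cmH2O = 13.0 × 0.021 L/cmH2O = 0.273 s.
Exhaled fraction f = 1 − e^(−t/τ) → t = −τ·ln(1 − f) = −0.273·ln(0.04) = 0.8788 s.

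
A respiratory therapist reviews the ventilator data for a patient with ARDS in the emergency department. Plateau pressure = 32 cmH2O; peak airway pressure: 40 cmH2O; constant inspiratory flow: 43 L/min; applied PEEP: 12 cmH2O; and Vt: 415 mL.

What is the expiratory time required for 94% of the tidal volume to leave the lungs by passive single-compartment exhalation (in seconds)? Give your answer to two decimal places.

0.65

Flow: 43 L/min ÷ 60 = 0.7167 L/s.
R = (PIP − Pplat)/V̇ = (40 − 32) / 0.7167 = 8.0/0.7167 = 11.162 cmH2O·s/L.
C = Vt/(Pplat − PEEP) = 415.0 / (32 − 12) = 415.0/20.0 = 20.75 mL/cmH2O.
τ = R × C = 11.162 × 0.02075 L/cmH2O = 0.2316 s.
t = −τ·ln(1 − 0.94) = −0.2316·ln(0.06) = 0.6516 s.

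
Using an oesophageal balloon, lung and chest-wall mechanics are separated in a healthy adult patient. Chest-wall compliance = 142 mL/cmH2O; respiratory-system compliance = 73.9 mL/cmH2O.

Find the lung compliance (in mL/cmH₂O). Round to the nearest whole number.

154

1/CL = 1/Crs − 1/Ccw.
1/CL = 1/73.9 − 1/142 = 0.00649.
CL = 154.08 mL/cmH2O.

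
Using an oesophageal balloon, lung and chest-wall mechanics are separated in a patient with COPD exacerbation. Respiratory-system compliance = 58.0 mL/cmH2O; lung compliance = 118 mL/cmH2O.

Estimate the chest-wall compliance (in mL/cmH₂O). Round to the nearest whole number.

1/Ccw = 1/Crs − 1/CL.
1/Ccw = 1/58.0 − 1/118 = 0.008767.
Ccw = 114.06 mL/cmH2O.

114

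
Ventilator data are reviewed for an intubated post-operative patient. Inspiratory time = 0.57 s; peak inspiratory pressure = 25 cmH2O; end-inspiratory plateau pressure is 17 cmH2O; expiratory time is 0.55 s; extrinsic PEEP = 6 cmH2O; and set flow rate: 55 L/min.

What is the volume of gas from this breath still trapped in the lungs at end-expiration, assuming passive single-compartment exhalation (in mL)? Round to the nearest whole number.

139

Flow: 55 L/min ÷ 60 = 0.9167 L/s.
Vt = flow × Ti = 0.9167 L/s × 0.57 s × 1000 mL/L = 522.52 mL.
R = (PIP − Pplat)/V̇ = (25 − 17) / 0.9167 = 8.0/0.9167 = 8.727 cmH2O·s/L.
C = Vt/(Pplat − PEEP) = 522.52 / (17 − 6) = 522.52/11.0 = 47.502 mL/cmH2O.
τ = R × C = 8.727 × 0.0475 L/cmH2O = 0.4145 s.
Fraction remaining = e^(−Te/τ) = e^(−0.55/0.4145) = 0.2653.
Trapped volume = 522.52 × 0.2653 = 138.62 mL.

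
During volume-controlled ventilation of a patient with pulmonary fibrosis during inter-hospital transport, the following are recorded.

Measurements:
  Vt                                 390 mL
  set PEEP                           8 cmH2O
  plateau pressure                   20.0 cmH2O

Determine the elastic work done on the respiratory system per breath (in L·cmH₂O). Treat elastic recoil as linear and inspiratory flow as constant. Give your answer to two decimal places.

Elastic work ≈ ½ × (Pplat − PEEP) × Vt = 0.5 × (20.0 − 8) × 0.390 L = 0.5 × 12.0 × 0.390 = 2.34 L·cmH2O.

2.34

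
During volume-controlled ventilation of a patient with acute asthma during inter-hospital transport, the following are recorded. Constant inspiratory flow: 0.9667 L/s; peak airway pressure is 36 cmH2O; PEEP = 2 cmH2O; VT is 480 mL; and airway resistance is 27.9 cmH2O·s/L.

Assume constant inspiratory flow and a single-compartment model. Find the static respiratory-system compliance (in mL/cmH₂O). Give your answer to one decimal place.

Equation of motion (constant flow): PIP = Vt/C + R·V̇ + PEEP.
Vt/C = PIP − R·V̇ − PEEP = 36 − 27.9×0.9667 − 2 = 36 − 26.971 − 2 = 7.029 cmH2O.
C = Vt / 7.029 = 480 / 7.029 = 68.289 mL/cmH2O.

68.3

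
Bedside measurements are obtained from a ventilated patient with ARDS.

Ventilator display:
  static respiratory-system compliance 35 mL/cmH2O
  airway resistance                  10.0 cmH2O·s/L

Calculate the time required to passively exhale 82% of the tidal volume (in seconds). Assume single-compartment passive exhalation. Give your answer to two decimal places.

τ = R × C = 10.0 × 35 mL/cmH2O = 10.0 × 0.035 L/cmH2O = 0.35 s.
Exhaled fraction f = 1 − e^(−t/τ) → t = −τ·ln(1 − f) = −0.35·ln(0.18) = 0.6002 s.

0.60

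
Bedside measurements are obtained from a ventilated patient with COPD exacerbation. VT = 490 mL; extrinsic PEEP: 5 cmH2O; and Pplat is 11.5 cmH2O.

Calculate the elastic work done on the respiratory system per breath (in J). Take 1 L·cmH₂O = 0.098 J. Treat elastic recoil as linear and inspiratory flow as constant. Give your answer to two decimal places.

Elastic work ≈ ½ × (Pplat − PEEP) × Vt = 0.5 × (11.5 − 5) × 0.490 L = 0.5 × 6.5 × 0.490 = 1.593 L·cmH2O.
× 0.098 J/(L·cmH2O) → 0.1561 J.

0.16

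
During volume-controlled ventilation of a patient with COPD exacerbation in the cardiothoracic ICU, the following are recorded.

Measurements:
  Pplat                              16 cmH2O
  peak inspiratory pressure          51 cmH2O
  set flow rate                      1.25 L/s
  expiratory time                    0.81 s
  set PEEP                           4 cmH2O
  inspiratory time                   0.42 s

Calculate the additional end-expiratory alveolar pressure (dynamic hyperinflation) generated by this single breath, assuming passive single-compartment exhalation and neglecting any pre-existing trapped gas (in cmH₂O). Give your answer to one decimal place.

Vt = flow × Ti = 1.25 L/s × 0.42 s × 1000 mL/L = 525.0 mL.
R = (PIP − Pplat)/V̇ = (51 − 16) / 1.25 = 35.0/1.25 = 28.0 cmH2O·s/L.
C = Vt/(Pplat − PEEP) = 525.0 / (16 − 4) = 525.0/12.0 = 43.75 mL/cmH2O.
τ = R × C = 28.0 × 0.04375 L/cmH2O = 1.225 s.
Fraction remaining = e^(−Te/τ) = e^(−0.81/1.225) = 0.5162; trapped volume = 525.0 × 0.5162 = 271.01 mL.
Additional alveolar pressure from trapping ≈ V_trapped / C = 271.01 / 43.75 = 6.195 cmH2O.

6.2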